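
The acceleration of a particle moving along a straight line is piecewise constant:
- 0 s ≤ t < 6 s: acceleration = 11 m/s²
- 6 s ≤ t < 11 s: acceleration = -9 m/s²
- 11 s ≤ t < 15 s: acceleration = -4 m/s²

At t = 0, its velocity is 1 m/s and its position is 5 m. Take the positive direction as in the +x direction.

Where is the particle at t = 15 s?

On each constant-a segment, Δv = aΔt and Δx = v₀Δt + ½aΔt²; chain segment to segment.
0–6 s: v starts 1 m/s; Δx = 1·6 + ½·11·6² = 204 m; v ends 67 m/s.
6–11 s: v starts 67 m/s; Δx = 67·5 + ½·-9·5² = 222.5 m; v ends 22 m/s.
11–15 s: v starts 22 m/s; Δx = 22·4 + ½·-4·4² = 56 m; v ends 6 m/s.
x(15) = 5 + Σ Δx = 487.5 m.

487.5 m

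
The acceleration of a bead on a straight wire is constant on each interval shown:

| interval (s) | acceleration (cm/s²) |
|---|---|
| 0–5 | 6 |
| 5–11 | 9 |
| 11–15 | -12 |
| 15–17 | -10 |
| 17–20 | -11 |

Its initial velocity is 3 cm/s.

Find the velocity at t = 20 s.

-14 cm/s

Δv equals the area under the a-t graph; then v = v₀ + Δv.
0–5 s: 6 × 5 = 30 cm/s
5–11 s: 9 × 6 = 54 cm/s
11–15 s: -12 × 4 = -48 cm/s
15–17 s: -10 × 2 = -20 cm/s
17–20 s: -11 × 3 = -33 cm/s
Δv = -17 cm/s, so v(20) = 3 + (-17) = -14 cm/s.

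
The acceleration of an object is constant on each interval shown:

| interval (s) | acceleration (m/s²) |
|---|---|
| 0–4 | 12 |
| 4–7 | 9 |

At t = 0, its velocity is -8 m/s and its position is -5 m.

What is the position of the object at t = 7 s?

219.5 m

On each constant-a segment, Δv = aΔt and Δx = v₀Δt + ½aΔt²; chain segment to segment.
0–4 s: v starts -8 m/s; Δx = -8·4 + ½·12·4² = 64 m; v ends 40 m/s.
4–7 s: v starts 40 m/s; Δx = 40·3 + ½·9·3² = 160.5 m; v ends 67 m/s.
x(7) = -5 + Σ Δx = 219.5 m.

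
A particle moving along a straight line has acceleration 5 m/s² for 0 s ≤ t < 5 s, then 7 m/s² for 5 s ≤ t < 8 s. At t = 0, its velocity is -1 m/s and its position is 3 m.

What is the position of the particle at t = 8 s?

164 m

On each constant-a segment, Δv = aΔt and Δx = v₀Δt + ½aΔt²; chain segment to segment.
0–5 s: v starts -1 m/s; Δx = -1·5 + ½·5·5² = 57.5 m; v ends 24 m/s.
5–8 s: v starts 24 m/s; Δx = 24·3 + ½·7·3² = 103.5 m; v ends 45 m/s.
x(8) = 3 + Σ Δx = 164 m.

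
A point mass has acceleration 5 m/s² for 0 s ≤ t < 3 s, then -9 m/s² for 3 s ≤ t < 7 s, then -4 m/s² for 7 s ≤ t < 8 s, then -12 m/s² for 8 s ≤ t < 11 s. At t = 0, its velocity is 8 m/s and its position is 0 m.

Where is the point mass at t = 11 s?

-53.5 m

On each constant-a segment, Δv = aΔt and Δx = v₀Δt + ½aΔt²; chain segment to segment.
0–3 s: v starts 8 m/s; Δx = 8·3 + ½·5·3² = 46.5 m; v ends 23 m/s.
3–7 s: v starts 23 m/s; Δx = 23·4 + ½·-9·4² = 20 m; v ends -13 m/s.
7–8 s: v starts -13 m/s; Δx = -13·1 + ½·-4·1² = -15 m; v ends -17 m/s.
8–11 s: v starts -17 m/s; Δx = -17·3 + ½·-12·3² = -105 m; v ends -53 m/s.
x(11) = 0 + Σ Δx = -53.5 m.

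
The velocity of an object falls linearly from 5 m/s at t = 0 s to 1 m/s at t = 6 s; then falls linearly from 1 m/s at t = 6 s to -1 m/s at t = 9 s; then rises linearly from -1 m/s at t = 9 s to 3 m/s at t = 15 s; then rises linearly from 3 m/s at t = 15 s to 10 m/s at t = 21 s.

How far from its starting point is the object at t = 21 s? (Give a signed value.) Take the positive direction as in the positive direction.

Displacement is the signed area under the v-t curve.
0–6 s: ½(5 + 1)(6) = 18 m
6–9 s: ½(1 + -1)(3) = 0 m
9–15 s: ½(-1 + 3)(6) = 6 m
15–21 s: ½(3 + 10)(6) = 39 m
Net displacement = 63 m

63 m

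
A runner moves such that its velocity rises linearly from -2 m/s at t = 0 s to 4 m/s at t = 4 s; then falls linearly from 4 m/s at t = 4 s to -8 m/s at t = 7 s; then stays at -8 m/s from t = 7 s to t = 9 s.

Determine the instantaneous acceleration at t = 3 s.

1.5 m/s²

Acceleration is the slope of the v-t graph on 0–4 s: (4 − -2)/(4 − 0) = 1.5 m/s².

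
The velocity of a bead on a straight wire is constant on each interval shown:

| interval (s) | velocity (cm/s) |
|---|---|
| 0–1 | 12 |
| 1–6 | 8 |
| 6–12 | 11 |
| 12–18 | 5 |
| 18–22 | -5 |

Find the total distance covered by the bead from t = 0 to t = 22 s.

168 cm

Total distance travelled is ∫|v| dt — sum the magnitudes of each area piece.
0–1 s: |12| × 1 = 12 cm
1–6 s: |8| × 5 = 40 cm
6–12 s: |11| × 6 = 66 cm
12–18 s: |5| × 6 = 30 cm
18–22 s: |-5| × 4 = 20 cm
Total distance = 168 cm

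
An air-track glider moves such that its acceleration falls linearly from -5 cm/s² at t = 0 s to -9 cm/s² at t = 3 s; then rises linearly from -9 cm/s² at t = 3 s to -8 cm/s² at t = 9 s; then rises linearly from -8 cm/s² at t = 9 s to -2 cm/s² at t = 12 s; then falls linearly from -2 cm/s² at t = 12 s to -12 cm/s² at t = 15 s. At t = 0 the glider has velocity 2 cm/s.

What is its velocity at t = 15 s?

-106 cm/s

Δv equals the area under the a-t graph; then v = v₀ + Δv.
0–3 s: ½(-5 + -9)(3) = -21 cm/s
3–9 s: ½(-9 + -8)(6) = -51 cm/s
9–12 s: ½(-8 + -2)(3) = -15 cm/s
12–15 s: ½(-2 + -12)(3) = -21 cm/s
Δv = -108 cm/s, so v(15) = 2 + (-108) = -106 cm/s.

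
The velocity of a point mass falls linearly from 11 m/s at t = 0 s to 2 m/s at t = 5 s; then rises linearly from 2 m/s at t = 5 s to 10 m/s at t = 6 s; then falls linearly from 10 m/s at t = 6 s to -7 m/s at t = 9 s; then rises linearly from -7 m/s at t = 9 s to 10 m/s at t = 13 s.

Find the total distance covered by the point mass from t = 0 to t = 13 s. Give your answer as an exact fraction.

1176/17 m

Total distance travelled is ∫|v| dt — sum the magnitudes of each area piece.
0–5 s: |½(11 + 2)(5)| = 32.5 m
5–6 s: |½(2 + 10)(1)| = 6 m
6–9 s: v = 0 at t = 132/17 s; triangle areas 150/17 + 147/34 = 447/34 m
9–13 s: v = 0 at t = 181/17 s; triangle areas 98/17 + 200/17 = 298/17 m
Total distance = 1176/17 m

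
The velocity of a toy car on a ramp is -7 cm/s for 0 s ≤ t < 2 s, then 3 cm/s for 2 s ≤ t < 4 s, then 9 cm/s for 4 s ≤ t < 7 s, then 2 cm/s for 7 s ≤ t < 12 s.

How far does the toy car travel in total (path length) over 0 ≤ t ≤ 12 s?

Total distance travelled is ∫|v| dt — sum the magnitudes of each area piece.
0–2 s: |-7| × 2 = 14 cm
2–4 s: |3| × 2 = 6 cm
4–7 s: |9| × 3 = 27 cm
7–12 s: |2| × 5 = 10 cm
Total distance = 57 cm

57 cm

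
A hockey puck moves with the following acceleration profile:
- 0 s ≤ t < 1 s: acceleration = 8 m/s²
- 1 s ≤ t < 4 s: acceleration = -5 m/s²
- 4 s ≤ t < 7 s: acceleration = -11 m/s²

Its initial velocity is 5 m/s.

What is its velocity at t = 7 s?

Δv equals the area under the a-t graph; then v = v₀ + Δv.
0–1 s: 8 × 1 = 8 m/s
1–4 s: -5 × 3 = -15 m/s
4–7 s: -11 × 3 = -33 m/s
Δv = -40 m/s, so v(7) = 5 + (-40) = -35 m/s.

-35 m/s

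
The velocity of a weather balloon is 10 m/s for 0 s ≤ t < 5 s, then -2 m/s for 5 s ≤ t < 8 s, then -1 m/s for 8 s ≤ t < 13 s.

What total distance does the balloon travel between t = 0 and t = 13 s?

61 m

Total distance travelled is ∫|v| dt — sum the magnitudes of each area piece.
0–5 s: |10| × 5 = 50 m
5–8 s: |-2| × 3 = 6 m
8–13 s: |-1| × 5 = 5 m
Total distance = 61 m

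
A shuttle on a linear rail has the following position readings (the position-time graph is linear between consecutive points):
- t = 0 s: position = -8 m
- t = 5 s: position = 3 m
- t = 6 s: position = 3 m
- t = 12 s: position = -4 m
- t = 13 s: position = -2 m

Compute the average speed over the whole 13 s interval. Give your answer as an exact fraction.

Average speed = (total path length)/(elapsed time); on a piecewise-linear x-t graph the path length is Σ|Δx|.
0–5 s: |Δx| = |3 − -8| = 11 m
5–6 s: |Δx| = |3 − 3| = 0 m
6–12 s: |Δx| = |-4 − 3| = 7 m
12–13 s: |Δx| = |-2 − -4| = 2 m
Total path = 20 m; average speed = 20/13 = 20/13 m/s.

20/13 m/s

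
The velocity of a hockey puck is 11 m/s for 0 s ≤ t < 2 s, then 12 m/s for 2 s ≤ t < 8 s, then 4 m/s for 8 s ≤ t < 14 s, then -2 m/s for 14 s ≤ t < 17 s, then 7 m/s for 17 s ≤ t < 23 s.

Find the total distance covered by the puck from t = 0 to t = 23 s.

Total distance travelled is ∫|v| dt — sum the magnitudes of each area piece.
0–2 s: |11| × 2 = 22 m
2–8 s: |12| × 6 = 72 m
8–14 s: |4| × 6 = 24 m
14–17 s: |-2| × 3 = 6 m
17–23 s: |7| × 6 = 42 m
Total distance = 166 m

166 m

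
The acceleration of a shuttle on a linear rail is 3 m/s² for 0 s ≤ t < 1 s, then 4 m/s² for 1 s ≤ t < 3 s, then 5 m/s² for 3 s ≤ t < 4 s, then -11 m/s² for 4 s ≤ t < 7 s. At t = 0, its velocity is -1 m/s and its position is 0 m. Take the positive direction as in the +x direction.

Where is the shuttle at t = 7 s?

20.5 m

On each constant-a segment, Δv = aΔt and Δx = v₀Δt + ½aΔt²; chain segment to segment.
0–1 s: v starts -1 m/s; Δx = -1·1 + ½·3·1² = 0.5 m; v ends 2 m/s.
1–3 s: v starts 2 m/s; Δx = 2·2 + ½·4·2² = 12 m; v ends 10 m/s.
3–4 s: v starts 10 m/s; Δx = 10·1 + ½·5·1² = 12.5 m; v ends 15 m/s.
4–7 s: v starts 15 m/s; Δx = 15·3 + ½·-11·3² = -4.5 m; v ends -18 m/s.
x(7) = 0 + Σ Δx = 20.5 m.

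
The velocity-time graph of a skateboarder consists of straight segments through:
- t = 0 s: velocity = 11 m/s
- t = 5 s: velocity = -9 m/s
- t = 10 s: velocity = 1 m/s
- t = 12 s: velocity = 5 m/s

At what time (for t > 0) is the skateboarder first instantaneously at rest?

v changes sign on 0–5 s (from 11 to -9); the graph is linear there, so v = 0 at t = 0 + (-11)·(5 − 0)/(-9 − 11) = 2.75 s.

t = 2.75 s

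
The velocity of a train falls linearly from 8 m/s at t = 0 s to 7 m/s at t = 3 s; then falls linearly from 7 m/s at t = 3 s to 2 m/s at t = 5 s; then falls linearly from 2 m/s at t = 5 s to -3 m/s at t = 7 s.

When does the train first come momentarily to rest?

t = 5.8 s

v changes sign on 5–7 s (from 2 to -3); the graph is linear there, so v = 0 at t = 5 + (-2)·(7 − 5)/(-3 − 2) = 5.8 s.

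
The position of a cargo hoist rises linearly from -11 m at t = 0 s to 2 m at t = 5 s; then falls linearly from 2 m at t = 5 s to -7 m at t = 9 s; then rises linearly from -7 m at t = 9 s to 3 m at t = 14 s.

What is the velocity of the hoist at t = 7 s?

Velocity is the slope of the x-t graph on 5–9 s: (-7 − 2)/(9 − 5) = -2.25 m/s.

-2.25 m/s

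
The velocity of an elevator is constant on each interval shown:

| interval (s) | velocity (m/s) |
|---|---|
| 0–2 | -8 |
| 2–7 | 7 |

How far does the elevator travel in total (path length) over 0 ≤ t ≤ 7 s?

51 m

Distance (not displacement) is the total path length: add the absolute areas under v-t.
0–2 s: |-8| × 2 = 16 m
2–7 s: |7| × 5 = 35 m
Total distance = 51 m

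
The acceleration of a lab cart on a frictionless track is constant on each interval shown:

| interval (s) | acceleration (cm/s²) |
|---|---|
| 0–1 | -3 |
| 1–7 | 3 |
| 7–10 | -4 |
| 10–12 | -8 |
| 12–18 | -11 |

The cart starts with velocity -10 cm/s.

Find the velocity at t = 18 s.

-89 cm/s

Δv equals the area under the a-t graph; then v = v₀ + Δv.
0–1 s: -3 × 1 = -3 cm/s
1–7 s: 3 × 6 = 18 cm/s
7–10 s: -4 × 3 = -12 cm/s
10–12 s: -8 × 2 = -16 cm/s
12–18 s: -11 × 6 = -66 cm/s
Δv = -79 cm/s, so v(18) = -10 + (-79) = -89 cm/s.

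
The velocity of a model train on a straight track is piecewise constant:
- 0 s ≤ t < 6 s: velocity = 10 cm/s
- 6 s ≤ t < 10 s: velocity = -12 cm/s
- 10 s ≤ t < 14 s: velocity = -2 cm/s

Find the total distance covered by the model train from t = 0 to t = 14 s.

116 cm

Total distance travelled is ∫|v| dt — sum the magnitudes of each area piece.
0–6 s: |10| × 6 = 60 cm
6–10 s: |-12| × 4 = 48 cm
10–14 s: |-2| × 4 = 8 cm
Total distance = 116 cm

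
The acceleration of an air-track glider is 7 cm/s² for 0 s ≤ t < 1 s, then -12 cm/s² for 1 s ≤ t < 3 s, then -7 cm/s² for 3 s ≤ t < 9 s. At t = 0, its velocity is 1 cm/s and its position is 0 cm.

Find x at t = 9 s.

-225.5 cm

On each constant-a segment, Δv = aΔt and Δx = v₀Δt + ½aΔt²; chain segment to segment.
0–1 s: v starts 1 cm/s; Δx = 1·1 + ½·7·1² = 4.5 cm; v ends 8 cm/s.
1–3 s: v starts 8 cm/s; Δx = 8·2 + ½·-12·2² = -8 cm; v ends -16 cm/s.
3–9 s: v starts -16 cm/s; Δx = -16·6 + ½·-7·6² = -222 cm; v ends -58 cm/s.
x(9) = 0 + Σ Δx = -225.5 cm.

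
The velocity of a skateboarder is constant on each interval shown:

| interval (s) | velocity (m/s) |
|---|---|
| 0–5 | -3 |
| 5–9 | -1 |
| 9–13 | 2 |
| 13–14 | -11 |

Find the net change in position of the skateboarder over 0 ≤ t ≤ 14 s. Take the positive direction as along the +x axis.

-22 m

Net displacement equals the area under the velocity-time graph (areas below the axis count negative).
0–5 s: -3 × 5 = -15 m
5–9 s: -1 × 4 = -4 m
9–13 s: 2 × 4 = 8 m
13–14 s: -11 × 1 = -11 m
Net displacement = -22 m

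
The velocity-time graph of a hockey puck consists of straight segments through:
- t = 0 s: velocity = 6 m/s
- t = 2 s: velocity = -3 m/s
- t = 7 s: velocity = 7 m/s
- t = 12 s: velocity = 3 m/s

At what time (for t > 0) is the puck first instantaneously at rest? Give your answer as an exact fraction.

v changes sign on 0–2 s (from 6 to -3); the graph is linear there, so v = 0 at t = 0 + (-6)·(2 − 0)/(-3 − 6) = 4/3 s.

t = 4/3 s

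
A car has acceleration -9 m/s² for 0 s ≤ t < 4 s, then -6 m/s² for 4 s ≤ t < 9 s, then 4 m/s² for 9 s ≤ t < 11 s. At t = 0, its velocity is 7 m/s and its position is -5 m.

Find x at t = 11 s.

On each constant-a segment, Δv = aΔt and Δx = v₀Δt + ½aΔt²; chain segment to segment.
0–4 s: v starts 7 m/s; Δx = 7·4 + ½·-9·4² = -44 m; v ends -29 m/s.
4–9 s: v starts -29 m/s; Δx = -29·5 + ½·-6·5² = -220 m; v ends -59 m/s.
9–11 s: v starts -59 m/s; Δx = -59·2 + ½·4·2² = -110 m; v ends -51 m/s.
x(11) = -5 + Σ Δx = -379 m.

-379 m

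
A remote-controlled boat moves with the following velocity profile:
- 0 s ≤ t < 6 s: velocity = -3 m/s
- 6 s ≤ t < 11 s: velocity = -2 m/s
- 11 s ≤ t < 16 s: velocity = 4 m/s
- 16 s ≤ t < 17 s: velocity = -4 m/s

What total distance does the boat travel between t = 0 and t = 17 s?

Distance (not displacement) is the total path length: add the absolute areas under v-t.
0–6 s: |-3| × 6 = 18 m
6–11 s: |-2| × 5 = 10 m
11–16 s: |4| × 5 = 20 m
16–17 s: |-4| × 1 = 4 m
Total distance = 52 m

52 m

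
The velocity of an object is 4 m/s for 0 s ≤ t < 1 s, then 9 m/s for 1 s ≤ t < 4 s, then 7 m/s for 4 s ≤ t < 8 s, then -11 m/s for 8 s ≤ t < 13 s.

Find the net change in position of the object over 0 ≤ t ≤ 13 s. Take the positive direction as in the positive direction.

4 m

Displacement is the signed area under the v-t curve.
0–1 s: 4 × 1 = 4 m
1–4 s: 9 × 3 = 27 m
4–8 s: 7 × 4 = 28 m
8–13 s: -11 × 5 = -55 m
Net displacement = 4 m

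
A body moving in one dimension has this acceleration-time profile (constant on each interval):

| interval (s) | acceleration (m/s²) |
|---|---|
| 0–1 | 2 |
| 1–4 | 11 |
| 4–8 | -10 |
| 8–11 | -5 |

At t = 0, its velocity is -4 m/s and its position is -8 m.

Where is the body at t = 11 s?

On each constant-a segment, Δv = aΔt and Δx = v₀Δt + ½aΔt²; chain segment to segment.
0–1 s: v starts -4 m/s; Δx = -4·1 + ½·2·1² = -3 m; v ends -2 m/s.
1–4 s: v starts -2 m/s; Δx = -2·3 + ½·11·3² = 43.5 m; v ends 31 m/s.
4–8 s: v starts 31 m/s; Δx = 31·4 + ½·-10·4² = 44 m; v ends -9 m/s.
8–11 s: v starts -9 m/s; Δx = -9·3 + ½·-5·3² = -49.5 m; v ends -24 m/s.
x(11) = -8 + Σ Δx = 27 m.

27 m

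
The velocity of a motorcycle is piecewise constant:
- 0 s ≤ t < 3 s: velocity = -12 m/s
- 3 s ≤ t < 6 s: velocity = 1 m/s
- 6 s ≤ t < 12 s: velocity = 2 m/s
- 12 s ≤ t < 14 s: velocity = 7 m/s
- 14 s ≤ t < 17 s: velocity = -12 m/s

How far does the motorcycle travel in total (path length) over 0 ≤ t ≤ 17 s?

101 m

Distance (not displacement) is the total path length: add the absolute areas under v-t.
0–3 s: |-12| × 3 = 36 m
3–6 s: |1| × 3 = 3 m
6–12 s: |2| × 6 = 12 m
12–14 s: |7| × 2 = 14 m
14–17 s: |-12| × 3 = 36 m
Total distance = 101 m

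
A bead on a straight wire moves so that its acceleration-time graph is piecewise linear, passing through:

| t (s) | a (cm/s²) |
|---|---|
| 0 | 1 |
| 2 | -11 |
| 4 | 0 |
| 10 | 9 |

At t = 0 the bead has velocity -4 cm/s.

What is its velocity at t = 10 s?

Δv equals the area under the a-t graph; then v = v₀ + Δv.
0–2 s: ½(1 + -11)(2) = -10 cm/s
2–4 s: ½(-11 + 0)(2) = -11 cm/s
4–10 s: ½(0 + 9)(6) = 27 cm/s
Δv = 6 cm/s, so v(10) = -4 + (6) = 2 cm/s.

2 cm/s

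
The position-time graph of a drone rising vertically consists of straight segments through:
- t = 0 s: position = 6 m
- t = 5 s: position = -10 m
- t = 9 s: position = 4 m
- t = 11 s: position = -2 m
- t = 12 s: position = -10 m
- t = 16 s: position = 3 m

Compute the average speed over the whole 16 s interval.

3.5625 m/s

Average speed = (total path length)/(elapsed time); on a piecewise-linear x-t graph the path length is Σ|Δx|.
0–5 s: |Δx| = |-10 − 6| = 16 m
5–9 s: |Δx| = |4 − -10| = 14 m
9–11 s: |Δx| = |-2 − 4| = 6 m
11–12 s: |Δx| = |-10 − -2| = 8 m
12–16 s: |Δx| = |3 − -10| = 13 m
Total path = 57 m; average speed = 57/16 = 3.5625 m/s.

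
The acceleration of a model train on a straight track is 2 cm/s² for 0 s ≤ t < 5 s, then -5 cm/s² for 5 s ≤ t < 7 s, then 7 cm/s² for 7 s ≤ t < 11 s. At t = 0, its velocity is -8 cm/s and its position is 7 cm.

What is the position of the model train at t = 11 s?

On each constant-a segment, Δv = aΔt and Δx = v₀Δt + ½aΔt²; chain segment to segment.
0–5 s: v starts -8 cm/s; Δx = -8·5 + ½·2·5² = -15 cm; v ends 2 cm/s.
5–7 s: v starts 2 cm/s; Δx = 2·2 + ½·-5·2² = -6 cm; v ends -8 cm/s.
7–11 s: v starts -8 cm/s; Δx = -8·4 + ½·7·4² = 24 cm; v ends 20 cm/s.
x(11) = 7 + Σ Δx = 10 cm.

10 cm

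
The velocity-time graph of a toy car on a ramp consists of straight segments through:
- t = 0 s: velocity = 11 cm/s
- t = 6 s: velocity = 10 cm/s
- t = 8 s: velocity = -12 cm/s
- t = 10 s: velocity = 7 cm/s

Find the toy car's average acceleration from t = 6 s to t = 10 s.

-0.75 cm/s²

Average acceleration = Δv/Δt = (7 − 10)/(10 − 6) = -0.75 cm/s².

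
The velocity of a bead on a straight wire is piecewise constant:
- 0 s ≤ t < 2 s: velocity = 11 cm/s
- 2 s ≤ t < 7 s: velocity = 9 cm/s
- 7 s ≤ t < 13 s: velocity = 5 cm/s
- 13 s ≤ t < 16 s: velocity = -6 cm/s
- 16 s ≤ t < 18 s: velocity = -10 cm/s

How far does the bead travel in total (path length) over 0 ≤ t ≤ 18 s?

Total distance travelled is ∫|v| dt — sum the magnitudes of each area piece.
0–2 s: |11| × 2 = 22 cm
2–7 s: |9| × 5 = 45 cm
7–13 s: |5| × 6 = 30 cm
13–16 s: |-6| × 3 = 18 cm
16–18 s: |-10| × 2 = 20 cm
Total distance = 135 cm

135 cm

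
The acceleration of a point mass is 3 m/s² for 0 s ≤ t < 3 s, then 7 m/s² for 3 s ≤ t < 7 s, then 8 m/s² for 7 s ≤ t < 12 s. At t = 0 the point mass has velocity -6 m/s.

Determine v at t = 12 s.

Δv equals the area under the a-t graph; then v = v₀ + Δv.
0–3 s: 3 × 3 = 9 m/s
3–7 s: 7 × 4 = 28 m/s
7–12 s: 8 × 5 = 40 m/s
Δv = 77 m/s, so v(12) = -6 + (77) = 71 m/s.

71 m/s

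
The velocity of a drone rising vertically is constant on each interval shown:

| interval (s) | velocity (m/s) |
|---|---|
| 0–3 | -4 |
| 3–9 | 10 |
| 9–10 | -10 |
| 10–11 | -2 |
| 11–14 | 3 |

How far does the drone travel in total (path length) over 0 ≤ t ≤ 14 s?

Total distance travelled is ∫|v| dt — sum the magnitudes of each area piece.
0–3 s: |-4| × 3 = 12 m
3–9 s: |10| × 6 = 60 m
9–10 s: |-10| × 1 = 10 m
10–11 s: |-2| × 1 = 2 m
11–14 s: |3| × 3 = 9 m
Total distance = 93 m

93 m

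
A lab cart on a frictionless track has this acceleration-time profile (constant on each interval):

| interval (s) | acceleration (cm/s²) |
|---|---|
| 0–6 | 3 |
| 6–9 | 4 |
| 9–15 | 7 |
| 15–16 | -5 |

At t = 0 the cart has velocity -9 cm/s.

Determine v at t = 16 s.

Δv equals the area under the a-t graph; then v = v₀ + Δv.
0–6 s: 3 × 6 = 18 cm/s
6–9 s: 4 × 3 = 12 cm/s
9–15 s: 7 × 6 = 42 cm/s
15–16 s: -5 × 1 = -5 cm/s
Δv = 67 cm/s, so v(16) = -9 + (67) = 58 cm/s.

58 cm/s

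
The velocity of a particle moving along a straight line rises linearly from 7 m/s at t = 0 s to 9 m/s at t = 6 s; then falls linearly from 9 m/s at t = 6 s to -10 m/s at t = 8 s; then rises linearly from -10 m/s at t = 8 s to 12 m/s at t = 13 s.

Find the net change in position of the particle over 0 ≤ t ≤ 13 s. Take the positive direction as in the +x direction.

52 m

Net displacement equals the area under the velocity-time graph (areas below the axis count negative).
0–6 s: ½(7 + 9)(6) = 48 m
6–8 s: ½(9 + -10)(2) = -1 m
8–13 s: ½(-10 + 12)(5) = 5 m
Net displacement = 52 m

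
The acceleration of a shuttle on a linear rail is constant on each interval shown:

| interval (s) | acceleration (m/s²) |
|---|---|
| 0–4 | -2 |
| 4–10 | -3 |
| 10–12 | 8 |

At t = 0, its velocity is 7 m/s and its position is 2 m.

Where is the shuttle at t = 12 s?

-68 m

On each constant-a segment, Δv = aΔt and Δx = v₀Δt + ½aΔt²; chain segment to segment.
0–4 s: v starts 7 m/s; Δx = 7·4 + ½·-2·4² = 12 m; v ends -1 m/s.
4–10 s: v starts -1 m/s; Δx = -1·6 + ½·-3·6² = -60 m; v ends -19 m/s.
10–12 s: v starts -19 m/s; Δx = -19·2 + ½·8·2² = -22 m; v ends -3 m/s.
x(12) = 2 + Σ Δx = -68 m.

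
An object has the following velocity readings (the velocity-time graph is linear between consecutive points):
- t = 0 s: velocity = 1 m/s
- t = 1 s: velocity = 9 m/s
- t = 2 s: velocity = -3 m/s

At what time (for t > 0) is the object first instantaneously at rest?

v changes sign on 1–2 s (from 9 to -3); the graph is linear there, so v = 0 at t = 1 + (-9)·(2 − 1)/(-3 − 9) = 1.75 s.

t = 1.75 s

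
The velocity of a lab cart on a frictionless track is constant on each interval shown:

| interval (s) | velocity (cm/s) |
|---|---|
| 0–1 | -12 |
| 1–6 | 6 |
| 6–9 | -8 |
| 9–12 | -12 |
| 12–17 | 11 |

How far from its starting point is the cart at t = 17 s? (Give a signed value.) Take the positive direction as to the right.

Displacement is the signed area under the v-t curve.
0–1 s: -12 × 1 = -12 cm
1–6 s: 6 × 5 = 30 cm
6–9 s: -8 × 3 = -24 cm
9–12 s: -12 × 3 = -36 cm
12–17 s: 11 × 5 = 55 cm
Net displacement = 13 cm

13 cm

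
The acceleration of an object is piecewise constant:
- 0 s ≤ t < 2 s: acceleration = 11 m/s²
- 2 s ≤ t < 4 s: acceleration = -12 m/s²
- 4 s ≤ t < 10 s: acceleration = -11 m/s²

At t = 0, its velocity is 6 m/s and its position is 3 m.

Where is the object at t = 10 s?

On each constant-a segment, Δv = aΔt and Δx = v₀Δt + ½aΔt²; chain segment to segment.
0–2 s: v starts 6 m/s; Δx = 6·2 + ½·11·2² = 34 m; v ends 28 m/s.
2–4 s: v starts 28 m/s; Δx = 28·2 + ½·-12·2² = 32 m; v ends 4 m/s.
4–10 s: v starts 4 m/s; Δx = 4·6 + ½·-11·6² = -174 m; v ends -62 m/s.
x(10) = 3 + Σ Δx = -105 m.

-105 m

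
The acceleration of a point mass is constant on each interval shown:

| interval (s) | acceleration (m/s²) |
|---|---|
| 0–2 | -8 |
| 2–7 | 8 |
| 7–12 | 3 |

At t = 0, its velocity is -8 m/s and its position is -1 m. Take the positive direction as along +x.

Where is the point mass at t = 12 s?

64.5 m

On each constant-a segment, Δv = aΔt and Δx = v₀Δt + ½aΔt²; chain segment to segment.
0–2 s: v starts -8 m/s; Δx = -8·2 + ½·-8·2² = -32 m; v ends -24 m/s.
2–7 s: v starts -24 m/s; Δx = -24·5 + ½·8·5² = -20 m; v ends 16 m/s.
7–12 s: v starts 16 m/s; Δx = 16·5 + ½·3·5² = 117.5 m; v ends 31 m/s.
x(12) = -1 + Σ Δx = 64.5 m.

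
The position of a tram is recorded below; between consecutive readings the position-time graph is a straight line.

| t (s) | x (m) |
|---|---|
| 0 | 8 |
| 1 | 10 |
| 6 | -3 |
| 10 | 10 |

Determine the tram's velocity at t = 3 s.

-2.6 m/s

Velocity is the slope of the x-t graph on 1–6 s: (-3 − 10)/(6 − 1) = -2.6 m/s.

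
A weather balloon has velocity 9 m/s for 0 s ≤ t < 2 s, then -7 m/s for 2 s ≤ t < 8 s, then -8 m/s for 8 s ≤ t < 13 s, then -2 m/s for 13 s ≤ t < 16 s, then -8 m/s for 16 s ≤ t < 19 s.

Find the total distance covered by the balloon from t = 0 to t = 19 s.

130 m

Distance (not displacement) is the total path length: add the absolute areas under v-t.
0–2 s: |9| × 2 = 18 m
2–8 s: |-7| × 6 = 42 m
8–13 s: |-8| × 5 = 40 m
13–16 s: |-2| × 3 = 6 m
16–19 s: |-8| × 3 = 24 m
Total distance = 130 m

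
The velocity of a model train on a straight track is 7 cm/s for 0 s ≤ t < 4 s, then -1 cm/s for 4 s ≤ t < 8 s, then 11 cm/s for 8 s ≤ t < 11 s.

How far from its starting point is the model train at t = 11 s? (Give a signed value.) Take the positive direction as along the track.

Displacement is the signed area under the v-t curve.
0–4 s: 7 × 4 = 28 cm
4–8 s: -1 × 4 = -4 cm
8–11 s: 11 × 3 = 33 cm
Net displacement = 57 cm

57 cm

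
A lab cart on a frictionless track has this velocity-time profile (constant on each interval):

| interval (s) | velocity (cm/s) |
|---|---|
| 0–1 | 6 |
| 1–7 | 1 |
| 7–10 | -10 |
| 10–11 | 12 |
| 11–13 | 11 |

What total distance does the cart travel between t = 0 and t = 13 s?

Distance (not displacement) is the total path length: add the absolute areas under v-t.
0–1 s: |6| × 1 = 6 cm
1–7 s: |1| × 6 = 6 cm
7–10 s: |-10| × 3 = 30 cm
10–11 s: |12| × 1 = 12 cm
11–13 s: |11| × 2 = 22 cm
Total distance = 76 cm

76 cm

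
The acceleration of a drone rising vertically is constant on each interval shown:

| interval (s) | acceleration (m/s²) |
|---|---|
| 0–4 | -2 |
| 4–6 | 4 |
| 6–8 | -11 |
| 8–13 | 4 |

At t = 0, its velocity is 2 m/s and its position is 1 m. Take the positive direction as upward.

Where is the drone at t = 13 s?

-79 m

On each constant-a segment, Δv = aΔt and Δx = v₀Δt + ½aΔt²; chain segment to segment.
0–4 s: v starts 2 m/s; Δx = 2·4 + ½·-2·4² = -8 m; v ends -6 m/s.
4–6 s: v starts -6 m/s; Δx = -6·2 + ½·4·2² = -4 m; v ends 2 m/s.
6–8 s: v starts 2 m/s; Δx = 2·2 + ½·-11·2² = -18 m; v ends -20 m/s.
8–13 s: v starts -20 m/s; Δx = -20·5 + ½·4·5² = -50 m; v ends 0 m/s.
x(13) = 1 + Σ Δx = -79 m.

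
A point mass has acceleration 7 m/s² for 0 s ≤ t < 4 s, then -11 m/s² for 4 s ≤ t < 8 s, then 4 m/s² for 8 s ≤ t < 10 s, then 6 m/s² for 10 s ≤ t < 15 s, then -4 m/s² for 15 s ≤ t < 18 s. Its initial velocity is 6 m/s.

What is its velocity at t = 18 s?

Δv equals the area under the a-t graph; then v = v₀ + Δv.
0–4 s: 7 × 4 = 28 m/s
4–8 s: -11 × 4 = -44 m/s
8–10 s: 4 × 2 = 8 m/s
10–15 s: 6 × 5 = 30 m/s
15–18 s: -4 × 3 = -12 m/s
Δv = 10 m/s, so v(18) = 6 + (10) = 16 m/s.

16 m/s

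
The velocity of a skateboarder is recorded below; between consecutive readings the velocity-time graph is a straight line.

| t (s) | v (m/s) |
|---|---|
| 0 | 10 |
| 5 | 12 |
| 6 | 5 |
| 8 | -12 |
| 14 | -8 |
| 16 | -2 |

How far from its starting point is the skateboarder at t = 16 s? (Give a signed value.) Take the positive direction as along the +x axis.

Displacement is the signed area under the v-t curve.
0–5 s: ½(10 + 12)(5) = 55 m
5–6 s: ½(12 + 5)(1) = 8.5 m
6–8 s: ½(5 + -12)(2) = -7 m
8–14 s: ½(-12 + -8)(6) = -60 m
14–16 s: ½(-8 + -2)(2) = -10 m
Net displacement = -13.5 m

-13.5 m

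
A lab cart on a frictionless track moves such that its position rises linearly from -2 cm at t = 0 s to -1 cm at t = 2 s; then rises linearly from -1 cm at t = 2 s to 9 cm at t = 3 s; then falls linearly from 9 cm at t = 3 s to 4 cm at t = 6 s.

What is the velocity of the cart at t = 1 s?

0.5 cm/s

Velocity is the slope of the x-t graph on 0–2 s: (-1 − -2)/(2 − 0) = 0.5 cm/s.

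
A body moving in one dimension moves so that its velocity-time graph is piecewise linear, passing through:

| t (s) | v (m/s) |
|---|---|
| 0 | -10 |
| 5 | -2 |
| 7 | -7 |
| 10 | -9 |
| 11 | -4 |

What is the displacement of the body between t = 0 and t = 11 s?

-69.5 m

Net displacement equals the area under the velocity-time graph (areas below the axis count negative).
0–5 s: ½(-10 + -2)(5) = -30 m
5–7 s: ½(-2 + -7)(2) = -9 m
7–10 s: ½(-7 + -9)(3) = -24 m
10–11 s: ½(-9 + -4)(1) = -6.5 m
Net displacement = -69.5 m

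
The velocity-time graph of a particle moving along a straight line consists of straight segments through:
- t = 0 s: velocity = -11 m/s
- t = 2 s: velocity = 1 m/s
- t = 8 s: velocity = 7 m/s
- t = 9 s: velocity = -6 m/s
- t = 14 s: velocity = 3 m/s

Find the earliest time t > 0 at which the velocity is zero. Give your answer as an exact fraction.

t = 11/6 s

v changes sign on 0–2 s (from -11 to 1); the graph is linear there, so v = 0 at t = 0 + (11)·(2 − 0)/(1 − -11) = 11/6 s.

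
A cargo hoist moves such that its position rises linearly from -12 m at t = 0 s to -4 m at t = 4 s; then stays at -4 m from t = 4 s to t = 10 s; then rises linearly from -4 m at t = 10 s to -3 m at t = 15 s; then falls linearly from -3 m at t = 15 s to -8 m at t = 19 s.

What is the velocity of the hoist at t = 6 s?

Velocity is the slope of the x-t graph on 4–10 s: (-4 − -4)/(10 − 4) = 0 m/s.

0 m/s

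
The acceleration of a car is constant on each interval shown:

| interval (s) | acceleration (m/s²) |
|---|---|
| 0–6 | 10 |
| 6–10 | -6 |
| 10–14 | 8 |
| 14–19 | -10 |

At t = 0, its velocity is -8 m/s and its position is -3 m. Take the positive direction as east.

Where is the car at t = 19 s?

640 m

On each constant-a segment, Δv = aΔt and Δx = v₀Δt + ½aΔt²; chain segment to segment.
0–6 s: v starts -8 m/s; Δx = -8·6 + ½·10·6² = 132 m; v ends 52 m/s.
6–10 s: v starts 52 m/s; Δx = 52·4 + ½·-6·4² = 160 m; v ends 28 m/s.
10–14 s: v starts 28 m/s; Δx = 28·4 + ½·8·4² = 176 m; v ends 60 m/s.
14–19 s: v starts 60 m/s; Δx = 60·5 + ½·-10·5² = 175 m; v ends 10 m/s.
x(19) = -3 + Σ Δx = 640 m.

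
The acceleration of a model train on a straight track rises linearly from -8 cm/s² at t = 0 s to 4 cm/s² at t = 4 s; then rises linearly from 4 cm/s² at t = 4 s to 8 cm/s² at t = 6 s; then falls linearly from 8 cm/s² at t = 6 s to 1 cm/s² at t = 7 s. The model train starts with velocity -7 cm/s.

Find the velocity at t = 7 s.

1.5 cm/s

Δv equals the area under the a-t graph; then v = v₀ + Δv.
0–4 s: ½(-8 + 4)(4) = -8 cm/s
4–6 s: ½(4 + 8)(2) = 12 cm/s
6–7 s: ½(8 + 1)(1) = 4.5 cm/s
Δv = 8.5 cm/s, so v(7) = -7 + (8.5) = 1.5 cm/s.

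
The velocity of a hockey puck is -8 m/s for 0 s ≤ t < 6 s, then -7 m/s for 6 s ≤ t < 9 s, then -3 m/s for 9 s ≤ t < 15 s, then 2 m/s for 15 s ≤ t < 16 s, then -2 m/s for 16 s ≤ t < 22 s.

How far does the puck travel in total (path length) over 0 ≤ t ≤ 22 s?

Total distance travelled is ∫|v| dt — sum the magnitudes of each area piece.
0–6 s: |-8| × 6 = 48 m
6–9 s: |-7| × 3 = 21 m
9–15 s: |-3| × 6 = 18 m
15–16 s: |2| × 1 = 2 m
16–22 s: |-2| × 6 = 12 m
Total distance = 101 m

101 m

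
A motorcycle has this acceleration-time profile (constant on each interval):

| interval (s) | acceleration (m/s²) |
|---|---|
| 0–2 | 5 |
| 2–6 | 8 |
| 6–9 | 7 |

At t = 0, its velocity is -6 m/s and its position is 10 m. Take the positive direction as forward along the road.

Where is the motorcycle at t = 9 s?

227.5 m

On each constant-a segment, Δv = aΔt and Δx = v₀Δt + ½aΔt²; chain segment to segment.
0–2 s: v starts -6 m/s; Δx = -6·2 + ½·5·2² = -2 m; v ends 4 m/s.
2–6 s: v starts 4 m/s; Δx = 4·4 + ½·8·4² = 80 m; v ends 36 m/s.
6–9 s: v starts 36 m/s; Δx = 36·3 + ½·7·3² = 139.5 m; v ends 57 m/s.
x(9) = 10 + Σ Δx = 227.5 m.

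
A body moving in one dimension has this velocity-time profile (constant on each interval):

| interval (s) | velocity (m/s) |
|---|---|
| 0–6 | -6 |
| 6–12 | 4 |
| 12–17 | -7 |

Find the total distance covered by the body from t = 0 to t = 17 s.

Total distance travelled is ∫|v| dt — sum the magnitudes of each area piece.
0–6 s: |-6| × 6 = 36 m
6–12 s: |4| × 6 = 24 m
12–17 s: |-7| × 5 = 35 m
Total distance = 95 m

95 m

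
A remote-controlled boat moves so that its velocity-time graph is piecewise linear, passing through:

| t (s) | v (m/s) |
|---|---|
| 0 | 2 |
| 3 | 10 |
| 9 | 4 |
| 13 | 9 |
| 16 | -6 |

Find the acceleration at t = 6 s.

-1 m/s²

Acceleration is the slope of the v-t graph on 3–9 s: (4 − 10)/(9 − 3) = -1 m/s².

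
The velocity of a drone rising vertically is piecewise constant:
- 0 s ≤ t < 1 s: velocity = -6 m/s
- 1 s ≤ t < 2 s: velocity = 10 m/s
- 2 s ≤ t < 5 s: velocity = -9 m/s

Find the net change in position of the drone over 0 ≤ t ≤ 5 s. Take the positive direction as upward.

Net displacement equals the area under the velocity-time graph (areas below the axis count negative).
0–1 s: -6 × 1 = -6 m
1–2 s: 10 × 1 = 10 m
2–5 s: -9 × 3 = -27 m
Net displacement = -23 m

-23 m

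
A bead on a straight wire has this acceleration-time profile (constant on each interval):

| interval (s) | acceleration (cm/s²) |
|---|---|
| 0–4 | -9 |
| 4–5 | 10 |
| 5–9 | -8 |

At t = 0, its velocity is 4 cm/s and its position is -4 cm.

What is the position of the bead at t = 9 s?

On each constant-a segment, Δv = aΔt and Δx = v₀Δt + ½aΔt²; chain segment to segment.
0–4 s: v starts 4 cm/s; Δx = 4·4 + ½·-9·4² = -56 cm; v ends -32 cm/s.
4–5 s: v starts -32 cm/s; Δx = -32·1 + ½·10·1² = -27 cm; v ends -22 cm/s.
5–9 s: v starts -22 cm/s; Δx = -22·4 + ½·-8·4² = -152 cm; v ends -54 cm/s.
x(9) = -4 + Σ Δx = -239 cm.

-239 cm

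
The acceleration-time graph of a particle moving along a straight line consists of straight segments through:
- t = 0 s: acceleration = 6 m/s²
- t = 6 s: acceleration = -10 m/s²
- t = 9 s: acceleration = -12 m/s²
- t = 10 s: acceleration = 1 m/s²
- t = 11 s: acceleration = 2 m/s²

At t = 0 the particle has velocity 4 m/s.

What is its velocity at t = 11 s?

-45 m/s

Δv equals the area under the a-t graph; then v = v₀ + Δv.
0–6 s: ½(6 + -10)(6) = -12 m/s
6–9 s: ½(-10 + -12)(3) = -33 m/s
9–10 s: ½(-12 + 1)(1) = -5.5 m/s
10–11 s: ½(1 + 2)(1) = 1.5 m/s
Δv = -49 m/s, so v(11) = 4 + (-49) = -45 m/s.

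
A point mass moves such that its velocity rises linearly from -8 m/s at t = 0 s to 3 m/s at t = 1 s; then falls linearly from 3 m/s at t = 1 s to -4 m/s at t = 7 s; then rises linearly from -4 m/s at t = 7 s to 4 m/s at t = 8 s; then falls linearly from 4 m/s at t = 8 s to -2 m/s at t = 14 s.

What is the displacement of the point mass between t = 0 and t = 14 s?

Net displacement equals the area under the velocity-time graph (areas below the axis count negative).
0–1 s: ½(-8 + 3)(1) = -2.5 m
1–7 s: ½(3 + -4)(6) = -3 m
7–8 s: ½(-4 + 4)(1) = 0 m
8–14 s: ½(4 + -2)(6) = 6 m
Net displacement = 0.5 m

0.5 m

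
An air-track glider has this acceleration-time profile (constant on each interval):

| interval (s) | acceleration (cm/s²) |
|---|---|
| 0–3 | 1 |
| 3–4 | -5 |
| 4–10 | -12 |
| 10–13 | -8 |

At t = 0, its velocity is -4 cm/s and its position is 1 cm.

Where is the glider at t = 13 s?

On each constant-a segment, Δv = aΔt and Δx = v₀Δt + ½aΔt²; chain segment to segment.
0–3 s: v starts -4 cm/s; Δx = -4·3 + ½·1·3² = -7.5 cm; v ends -1 cm/s.
3–4 s: v starts -1 cm/s; Δx = -1·1 + ½·-5·1² = -3.5 cm; v ends -6 cm/s.
4–10 s: v starts -6 cm/s; Δx = -6·6 + ½·-12·6² = -252 cm; v ends -78 cm/s.
10–13 s: v starts -78 cm/s; Δx = -78·3 + ½·-8·3² = -270 cm; v ends -102 cm/s.
x(13) = 1 + Σ Δx = -532 cm.

-532 cm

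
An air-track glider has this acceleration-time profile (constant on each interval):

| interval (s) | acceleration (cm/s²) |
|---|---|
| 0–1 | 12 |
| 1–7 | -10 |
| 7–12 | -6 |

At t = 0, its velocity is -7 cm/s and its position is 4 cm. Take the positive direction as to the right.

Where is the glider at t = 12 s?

On each constant-a segment, Δv = aΔt and Δx = v₀Δt + ½aΔt²; chain segment to segment.
0–1 s: v starts -7 cm/s; Δx = -7·1 + ½·12·1² = -1 cm; v ends 5 cm/s.
1–7 s: v starts 5 cm/s; Δx = 5·6 + ½·-10·6² = -150 cm; v ends -55 cm/s.
7–12 s: v starts -55 cm/s; Δx = -55·5 + ½·-6·5² = -350 cm; v ends -85 cm/s.
x(12) = 4 + Σ Δx = -497 cm.

-497 cm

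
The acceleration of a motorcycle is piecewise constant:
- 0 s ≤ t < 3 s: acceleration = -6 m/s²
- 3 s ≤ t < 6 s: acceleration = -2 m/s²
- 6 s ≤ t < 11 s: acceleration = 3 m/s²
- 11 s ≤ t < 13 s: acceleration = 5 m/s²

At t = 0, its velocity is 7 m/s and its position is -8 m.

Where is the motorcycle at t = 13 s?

-97.5 m

On each constant-a segment, Δv = aΔt and Δx = v₀Δt + ½aΔt²; chain segment to segment.
0–3 s: v starts 7 m/s; Δx = 7·3 + ½·-6·3² = -6 m; v ends -11 m/s.
3–6 s: v starts -11 m/s; Δx = -11·3 + ½·-2·3² = -42 m; v ends -17 m/s.
6–11 s: v starts -17 m/s; Δx = -17·5 + ½·3·5² = -47.5 m; v ends -2 m/s.
11–13 s: v starts -2 m/s; Δx = -2·2 + ½·5·2² = 6 m; v ends 8 m/s.
x(13) = -8 + Σ Δx = -97.5 m.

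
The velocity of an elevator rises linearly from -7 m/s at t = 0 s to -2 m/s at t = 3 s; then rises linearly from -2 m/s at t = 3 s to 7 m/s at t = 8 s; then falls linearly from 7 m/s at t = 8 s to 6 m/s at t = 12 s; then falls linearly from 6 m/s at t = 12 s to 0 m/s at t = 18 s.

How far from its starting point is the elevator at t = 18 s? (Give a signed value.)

Displacement is the signed area under the v-t curve.
0–3 s: ½(-7 + -2)(3) = -13.5 m
3–8 s: ½(-2 + 7)(5) = 12.5 m
8–12 s: ½(7 + 6)(4) = 26 m
12–18 s: ½(6 + 0)(6) = 18 m
Net displacement = 43 m

43 m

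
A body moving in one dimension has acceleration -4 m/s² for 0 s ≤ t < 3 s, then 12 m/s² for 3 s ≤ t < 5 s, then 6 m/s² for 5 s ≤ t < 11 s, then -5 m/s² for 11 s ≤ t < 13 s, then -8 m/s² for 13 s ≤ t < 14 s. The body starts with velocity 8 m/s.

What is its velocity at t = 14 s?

38 m/s

Δv equals the area under the a-t graph; then v = v₀ + Δv.
0–3 s: -4 × 3 = -12 m/s
3–5 s: 12 × 2 = 24 m/s
5–11 s: 6 × 6 = 36 m/s
11–13 s: -5 × 2 = -10 m/s
13–14 s: -8 × 1 = -8 m/s
Δv = 30 m/s, so v(14) = 8 + (30) = 38 m/s.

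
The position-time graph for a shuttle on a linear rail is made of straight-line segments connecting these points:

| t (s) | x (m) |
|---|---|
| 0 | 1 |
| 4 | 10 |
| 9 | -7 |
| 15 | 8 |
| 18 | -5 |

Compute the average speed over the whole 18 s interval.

3 m/s

Average speed = (total path length)/(elapsed time); on a piecewise-linear x-t graph the path length is Σ|Δx|.
0–4 s: |Δx| = |10 − 1| = 9 m
4–9 s: |Δx| = |-7 − 10| = 17 m
9–15 s: |Δx| = |8 − -7| = 15 m
15–18 s: |Δx| = |-5 − 8| = 13 m
Total path = 54 m; average speed = 54/18 = 3 m/s.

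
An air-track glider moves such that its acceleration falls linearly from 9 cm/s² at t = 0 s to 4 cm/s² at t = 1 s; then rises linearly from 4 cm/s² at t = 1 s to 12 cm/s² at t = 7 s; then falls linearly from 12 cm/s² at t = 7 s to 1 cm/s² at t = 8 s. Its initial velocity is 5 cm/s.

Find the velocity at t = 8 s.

Δv equals the area under the a-t graph; then v = v₀ + Δv.
0–1 s: ½(9 + 4)(1) = 6.5 cm/s
1–7 s: ½(4 + 12)(6) = 48 cm/s
7–8 s: ½(12 + 1)(1) = 6.5 cm/s
Δv = 61 cm/s, so v(8) = 5 + (61) = 66 cm/s.

66 cm/s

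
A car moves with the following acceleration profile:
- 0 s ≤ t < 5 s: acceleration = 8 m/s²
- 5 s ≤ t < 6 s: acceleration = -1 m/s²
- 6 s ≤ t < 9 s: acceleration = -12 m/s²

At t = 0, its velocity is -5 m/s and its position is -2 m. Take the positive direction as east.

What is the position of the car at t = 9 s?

On each constant-a segment, Δv = aΔt and Δx = v₀Δt + ½aΔt²; chain segment to segment.
0–5 s: v starts -5 m/s; Δx = -5·5 + ½·8·5² = 75 m; v ends 35 m/s.
5–6 s: v starts 35 m/s; Δx = 35·1 + ½·-1·1² = 34.5 m; v ends 34 m/s.
6–9 s: v starts 34 m/s; Δx = 34·3 + ½·-12·3² = 48 m; v ends -2 m/s.
x(9) = -2 + Σ Δx = 155.5 m.

155.5 m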